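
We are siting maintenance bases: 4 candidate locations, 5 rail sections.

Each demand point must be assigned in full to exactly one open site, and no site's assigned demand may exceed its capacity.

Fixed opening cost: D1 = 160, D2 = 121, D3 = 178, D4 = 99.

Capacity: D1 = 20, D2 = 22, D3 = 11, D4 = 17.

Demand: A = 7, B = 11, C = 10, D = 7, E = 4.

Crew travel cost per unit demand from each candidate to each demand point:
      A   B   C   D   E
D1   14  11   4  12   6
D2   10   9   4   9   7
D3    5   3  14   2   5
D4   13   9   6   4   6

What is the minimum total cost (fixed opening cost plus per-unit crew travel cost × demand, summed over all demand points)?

Open {D2, D4}; cheapest assignment that respects the capacities:
  D2 (cap 22, load 22): A, B, E — cost 7×10 + 11×9 + 4×7 = 197
  D4 (cap 17, load 17): C, D — cost 10×6 + 7×4 = 88
  Shipping 285, fixed 220 → total 505.
  Any other capacity-feasible assignment to {D2, D4} ships for at least 285.
Compare {D2, D3, D4}: its best feasible assignment gives total 593.
Compare {D1, D2}: its best feasible assignment gives total 602.
Every other set of open sites that can feasibly serve all demand totals ≥ 593 even under its best assignment. Minimum: 505.

505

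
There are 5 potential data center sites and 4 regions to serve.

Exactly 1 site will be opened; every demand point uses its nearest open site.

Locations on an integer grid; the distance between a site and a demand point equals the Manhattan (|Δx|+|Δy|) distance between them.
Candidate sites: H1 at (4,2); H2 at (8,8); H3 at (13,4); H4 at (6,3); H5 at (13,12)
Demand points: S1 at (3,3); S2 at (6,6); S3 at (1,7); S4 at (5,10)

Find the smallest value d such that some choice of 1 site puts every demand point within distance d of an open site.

9

Open {H1}.
  Farthest demand point is S4 at distance 9 (to H1); all others are ≤ 9.
With {H4} the worst case is 9.
With {H2} the worst case is 10.
No size-1 selection achieves below 9.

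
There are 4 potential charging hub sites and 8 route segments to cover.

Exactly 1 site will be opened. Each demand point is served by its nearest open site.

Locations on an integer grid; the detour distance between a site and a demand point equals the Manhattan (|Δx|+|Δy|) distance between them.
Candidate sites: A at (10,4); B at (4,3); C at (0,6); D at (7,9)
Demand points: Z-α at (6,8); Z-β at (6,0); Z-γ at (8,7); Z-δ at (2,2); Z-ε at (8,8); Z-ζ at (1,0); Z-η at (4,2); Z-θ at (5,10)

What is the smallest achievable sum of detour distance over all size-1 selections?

47

Open {B}.
  Z-α→B 7, Z-β→B 5, Z-γ→B 8, Z-δ→B 3, Z-ε→B 9, Z-ζ→B 6, Z-η→B 1, Z-θ→B 8  ⇒ total 47.
Compare {D}: total 57.
Compare {A}: total 69.
No size-1 selection does better; minimum is 47.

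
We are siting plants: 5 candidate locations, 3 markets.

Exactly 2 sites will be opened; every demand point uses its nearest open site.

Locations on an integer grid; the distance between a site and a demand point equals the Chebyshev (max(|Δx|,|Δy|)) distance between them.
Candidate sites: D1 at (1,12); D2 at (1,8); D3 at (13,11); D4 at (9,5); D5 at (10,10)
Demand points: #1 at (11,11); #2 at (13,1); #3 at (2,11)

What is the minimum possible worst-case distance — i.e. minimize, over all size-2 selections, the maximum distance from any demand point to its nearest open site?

6

Open {D1, D4}.
  Farthest demand point is #1 at distance 6 (to D4); all others are ≤ 6.
With {D2, D4} the worst case is 6.
With {D3, D4} the worst case is 7.
No size-2 selection achieves below 6.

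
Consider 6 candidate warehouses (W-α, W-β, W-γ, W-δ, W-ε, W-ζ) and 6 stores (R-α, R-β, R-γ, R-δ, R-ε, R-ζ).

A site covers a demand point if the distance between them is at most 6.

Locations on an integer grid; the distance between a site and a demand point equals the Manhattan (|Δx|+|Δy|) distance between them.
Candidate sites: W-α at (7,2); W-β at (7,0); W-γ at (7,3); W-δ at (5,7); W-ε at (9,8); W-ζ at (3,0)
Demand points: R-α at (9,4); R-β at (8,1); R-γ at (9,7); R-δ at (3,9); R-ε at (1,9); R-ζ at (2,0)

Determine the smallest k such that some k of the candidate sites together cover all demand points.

2

Coverage sets (demand points within 6 of each site):
  W-α: {R-α, R-β}
  W-β: {R-α, R-β, R-ζ}
  W-γ: {R-α, R-β, R-γ}
  W-δ: {R-γ, R-δ, R-ε}
  W-ε: {R-α, R-γ}
  W-ζ: {R-β, R-ζ}
No single site covers all 6 demand points.
But {W-β, W-δ} covers everything, so the minimum is 2.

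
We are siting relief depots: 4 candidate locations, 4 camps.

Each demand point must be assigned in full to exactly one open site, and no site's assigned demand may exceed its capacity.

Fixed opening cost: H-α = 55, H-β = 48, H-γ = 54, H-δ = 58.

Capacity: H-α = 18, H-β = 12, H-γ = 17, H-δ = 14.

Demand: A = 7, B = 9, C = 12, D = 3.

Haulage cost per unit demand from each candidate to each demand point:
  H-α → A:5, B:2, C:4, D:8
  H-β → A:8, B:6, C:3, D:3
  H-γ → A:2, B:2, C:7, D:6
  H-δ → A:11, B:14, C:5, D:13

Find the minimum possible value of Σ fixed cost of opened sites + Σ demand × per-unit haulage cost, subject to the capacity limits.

Open {H-α, H-γ}; cheapest assignment that respects the capacities:
  H-α (cap 18, load 15): C, D — cost 12×4 + 3×8 = 72
  H-γ (cap 17, load 16): A, B — cost 7×2 + 9×2 = 32
  Shipping 104, fixed 109 → total 213.
  Any other capacity-feasible assignment to {H-α, H-γ} ships for at least 104.
Compare {H-α, H-β, H-γ}: its best feasible assignment gives total 243.
Compare {H-β, H-γ, H-δ}: its best feasible assignment gives total 261.
Every other set of open sites that can feasibly serve all demand totals ≥ 243 even under its best assignment. Minimum: 213.

213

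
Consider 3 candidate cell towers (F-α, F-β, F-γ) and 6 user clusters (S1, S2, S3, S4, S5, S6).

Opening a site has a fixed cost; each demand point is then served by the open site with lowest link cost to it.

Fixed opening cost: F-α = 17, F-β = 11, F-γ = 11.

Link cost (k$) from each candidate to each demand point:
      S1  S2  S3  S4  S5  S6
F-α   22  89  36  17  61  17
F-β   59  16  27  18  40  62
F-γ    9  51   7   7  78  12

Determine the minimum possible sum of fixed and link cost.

113

Open {F-β, F-γ}: assign each demand point to its cheapest open site.
  S1→F-γ 9, S2→F-β 16, S3→F-γ 7, S4→F-γ 7, S5→F-β 40, S6→F-γ 12
  link cost 91, fixed 22 → total 113.
Compare {F-α, F-β, F-γ}: link cost 91 + fixed 39 = 130.
Compare {F-α, F-β}: link cost 139 + fixed 28 = 167.
Compare {F-γ}: link cost 164 + fixed 11 = 175.
All other subsets cost ≥ 130. Minimum total cost: 113.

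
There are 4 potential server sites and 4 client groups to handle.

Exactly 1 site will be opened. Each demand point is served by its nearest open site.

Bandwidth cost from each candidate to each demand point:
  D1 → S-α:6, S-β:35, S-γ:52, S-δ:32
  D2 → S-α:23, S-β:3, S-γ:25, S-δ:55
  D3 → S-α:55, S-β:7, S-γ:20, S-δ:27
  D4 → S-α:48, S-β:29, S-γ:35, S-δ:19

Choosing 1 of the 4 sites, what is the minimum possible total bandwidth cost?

Open {D2}.
  S-α→D2 23, S-β→D2 3, S-γ→D2 25, S-δ→D2 55  ⇒ total 106.
Compare {D3}: total 109.
Compare {D1}: total 125.
No size-1 selection does better; minimum is 106.

106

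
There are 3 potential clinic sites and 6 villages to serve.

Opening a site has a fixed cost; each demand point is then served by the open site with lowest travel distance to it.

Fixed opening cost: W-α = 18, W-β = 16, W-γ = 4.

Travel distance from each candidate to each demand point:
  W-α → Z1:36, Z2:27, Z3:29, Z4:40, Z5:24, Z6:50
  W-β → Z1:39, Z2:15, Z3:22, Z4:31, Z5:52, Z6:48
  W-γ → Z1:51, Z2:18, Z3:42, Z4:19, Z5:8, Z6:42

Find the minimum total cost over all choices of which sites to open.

165

Open {W-β, W-γ}: assign each demand point to its cheapest open site.
  Z1→W-β 39, Z2→W-β 15, Z3→W-β 22, Z4→W-γ 19, Z5→W-γ 8, Z6→W-γ 42
  travel distance 145, fixed 20 → total 165.
Compare {W-α, W-γ}: travel distance 152 + fixed 22 = 174.
Compare {W-α, W-β, W-γ}: travel distance 142 + fixed 38 = 180.
Compare {W-γ}: travel distance 180 + fixed 4 = 184.
All other subsets cost ≥ 174. Minimum total cost: 165.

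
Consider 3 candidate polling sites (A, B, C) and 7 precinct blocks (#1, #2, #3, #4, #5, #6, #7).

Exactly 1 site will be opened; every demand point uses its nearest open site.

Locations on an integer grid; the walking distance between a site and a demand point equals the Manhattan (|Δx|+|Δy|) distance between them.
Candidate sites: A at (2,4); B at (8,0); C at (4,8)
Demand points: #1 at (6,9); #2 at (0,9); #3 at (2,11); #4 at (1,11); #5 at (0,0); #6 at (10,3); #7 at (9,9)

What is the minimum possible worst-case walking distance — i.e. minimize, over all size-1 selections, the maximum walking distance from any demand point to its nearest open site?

Open {A}.
  Farthest demand point is #7 at walking distance 12 (to A); all others are ≤ 12.
With {C} the worst case is 12.
With {B} the worst case is 18.
No size-1 selection achieves below 12.

12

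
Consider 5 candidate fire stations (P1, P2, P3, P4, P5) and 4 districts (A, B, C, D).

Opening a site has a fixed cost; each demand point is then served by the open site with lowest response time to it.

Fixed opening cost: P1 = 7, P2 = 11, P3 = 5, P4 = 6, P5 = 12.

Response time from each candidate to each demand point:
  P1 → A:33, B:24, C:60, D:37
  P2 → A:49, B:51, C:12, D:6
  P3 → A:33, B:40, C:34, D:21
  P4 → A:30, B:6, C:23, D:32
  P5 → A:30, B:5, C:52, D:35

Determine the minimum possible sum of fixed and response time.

Open {P2, P4}: assign each demand point to its cheapest open site.
  A→P4 30, B→P4 6, C→P2 12, D→P2 6
  response time 54, fixed 17 → total 71.
Compare {P2, P5}: response time 53 + fixed 23 = 76.
Compare {P2, P3, P4}: response time 54 + fixed 22 = 76.
Compare {P1, P2, P4}: response time 54 + fixed 24 = 78.
All other subsets cost ≥ 76. Minimum total cost: 71.

71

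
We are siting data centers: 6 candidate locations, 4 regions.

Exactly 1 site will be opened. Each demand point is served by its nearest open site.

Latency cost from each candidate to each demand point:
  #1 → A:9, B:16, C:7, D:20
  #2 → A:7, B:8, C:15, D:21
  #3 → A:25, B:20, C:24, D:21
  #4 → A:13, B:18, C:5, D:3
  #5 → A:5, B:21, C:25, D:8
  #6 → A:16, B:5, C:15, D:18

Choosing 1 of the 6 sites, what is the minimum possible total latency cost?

39

Open {#4}.
  A→#4 13, B→#4 18, C→#4 5, D→#4 3  ⇒ total 39.
Compare {#2}: total 51.
Compare {#1}: total 52.
No size-1 selection does better; minimum is 39.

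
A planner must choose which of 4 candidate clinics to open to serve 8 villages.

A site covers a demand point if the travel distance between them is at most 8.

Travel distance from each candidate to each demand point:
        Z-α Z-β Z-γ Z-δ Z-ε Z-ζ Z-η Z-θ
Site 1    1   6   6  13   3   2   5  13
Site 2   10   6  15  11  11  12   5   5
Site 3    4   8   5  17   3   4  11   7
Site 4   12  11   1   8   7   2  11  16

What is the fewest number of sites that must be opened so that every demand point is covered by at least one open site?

Coverage sets (demand points within 8 of each site):
  Site 1: {Z-α, Z-β, Z-γ, Z-ε, Z-ζ, Z-η}
  Site 2: {Z-β, Z-η, Z-θ}
  Site 3: {Z-α, Z-β, Z-γ, Z-ε, Z-ζ, Z-θ}
  Site 4: {Z-γ, Z-δ, Z-ε, Z-ζ}
No 2 sites suffice: every size-2 union leaves at least one demand point uncovered.
But {Site 1, Site 2, Site 4} covers everything, so the minimum is 3.

3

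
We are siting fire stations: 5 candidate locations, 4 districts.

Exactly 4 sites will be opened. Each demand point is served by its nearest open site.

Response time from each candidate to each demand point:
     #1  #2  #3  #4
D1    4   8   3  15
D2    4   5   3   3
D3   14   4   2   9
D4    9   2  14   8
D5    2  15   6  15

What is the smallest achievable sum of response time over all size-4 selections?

9

Open {D2, D3, D4, D5}.
  #1→D5 2, #2→D4 2, #3→D3 2, #4→D2 3  ⇒ total 9.
Compare {D1, D2, D4, D5}: total 10.
Compare {D1, D2, D3, D4}: total 11.
No size-4 selection does better; minimum is 9.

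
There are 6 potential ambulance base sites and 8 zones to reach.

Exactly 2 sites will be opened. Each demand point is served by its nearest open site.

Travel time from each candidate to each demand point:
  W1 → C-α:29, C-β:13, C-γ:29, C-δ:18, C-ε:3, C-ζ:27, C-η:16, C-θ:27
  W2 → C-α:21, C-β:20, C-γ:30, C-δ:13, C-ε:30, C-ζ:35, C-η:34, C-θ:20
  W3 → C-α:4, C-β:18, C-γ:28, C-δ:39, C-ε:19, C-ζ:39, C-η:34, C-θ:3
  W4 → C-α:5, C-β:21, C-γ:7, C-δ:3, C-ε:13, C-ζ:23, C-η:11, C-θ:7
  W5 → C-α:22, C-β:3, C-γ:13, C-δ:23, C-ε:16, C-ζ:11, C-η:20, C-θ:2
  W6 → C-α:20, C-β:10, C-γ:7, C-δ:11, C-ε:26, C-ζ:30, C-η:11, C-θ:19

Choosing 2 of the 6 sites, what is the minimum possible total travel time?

Open {W4, W5}.
  C-α→W4 5, C-β→W5 3, C-γ→W4 7, C-δ→W4 3, C-ε→W4 13, C-ζ→W5 11, C-η→W4 11, C-θ→W5 2  ⇒ total 55.
Compare {W1, W4}: total 72.
Compare {W4, W6}: total 79.
No size-2 selection does better; minimum is 55.

55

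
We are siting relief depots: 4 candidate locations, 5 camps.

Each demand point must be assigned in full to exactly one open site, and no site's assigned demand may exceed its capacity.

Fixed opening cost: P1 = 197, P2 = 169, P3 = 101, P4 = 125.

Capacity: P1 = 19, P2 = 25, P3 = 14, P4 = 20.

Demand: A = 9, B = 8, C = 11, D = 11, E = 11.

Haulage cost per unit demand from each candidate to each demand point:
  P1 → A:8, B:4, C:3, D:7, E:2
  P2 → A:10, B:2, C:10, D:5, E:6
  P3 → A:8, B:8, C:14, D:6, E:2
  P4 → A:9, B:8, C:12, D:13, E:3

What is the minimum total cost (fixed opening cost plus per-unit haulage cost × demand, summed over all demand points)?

Open {P1, P3, P4}; cheapest assignment that respects the capacities:
  P1 (cap 19, load 19): B, C — cost 8×4 + 11×3 = 65
  P3 (cap 14, load 11): D — cost 11×6 = 66
  P4 (cap 20, load 20): A, E — cost 9×9 + 11×3 = 114
  Shipping 245, fixed 423 → total 668.
  Any other capacity-feasible assignment to {P1, P3, P4} ships for at least 245.
Compare {P1, P2, P3}: its best feasible assignment gives total 699.
Compare {P2, P3, P4}: its best feasible assignment gives total 701.
Every other set of open sites that can feasibly serve all demand totals ≥ 699 even under its best assignment. Minimum: 668.

668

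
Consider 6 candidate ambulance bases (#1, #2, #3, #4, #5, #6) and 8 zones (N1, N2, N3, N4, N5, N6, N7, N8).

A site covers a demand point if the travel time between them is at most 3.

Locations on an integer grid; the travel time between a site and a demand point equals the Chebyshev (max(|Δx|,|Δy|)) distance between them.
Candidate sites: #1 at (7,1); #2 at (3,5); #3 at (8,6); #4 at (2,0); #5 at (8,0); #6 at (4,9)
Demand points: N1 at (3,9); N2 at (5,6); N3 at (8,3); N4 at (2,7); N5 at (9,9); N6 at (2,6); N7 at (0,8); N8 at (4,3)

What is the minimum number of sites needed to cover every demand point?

3

Coverage sets (demand points within 3 of each site):
  #1: {N3, N8}
  #2: {N2, N4, N6, N7, N8}
  #3: {N2, N3, N5}
  #4: {N8}
  #5: {N3}
  #6: {N1, N2, N4, N6}
No 2 sites suffice: every size-2 union leaves at least one demand point uncovered.
But {#2, #3, #6} covers everything, so the minimum is 3.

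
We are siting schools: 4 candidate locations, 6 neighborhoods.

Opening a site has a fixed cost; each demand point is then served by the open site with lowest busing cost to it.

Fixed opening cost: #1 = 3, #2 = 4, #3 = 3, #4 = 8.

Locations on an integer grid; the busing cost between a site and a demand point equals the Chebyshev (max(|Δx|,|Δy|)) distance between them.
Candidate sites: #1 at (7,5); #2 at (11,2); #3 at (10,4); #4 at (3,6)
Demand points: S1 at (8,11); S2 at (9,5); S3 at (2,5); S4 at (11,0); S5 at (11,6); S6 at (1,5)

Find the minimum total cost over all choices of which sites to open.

Open {#3, #4}: assign each demand point to its cheapest open site.
  S1→#4 5, S2→#3 1, S3→#4 1, S4→#3 4, S5→#3 2, S6→#4 2
  busing cost 15, fixed 11 → total 26.
Compare {#2, #3, #4}: busing cost 13 + fixed 15 = 28.
Compare {#2, #4}: busing cost 17 + fixed 12 = 29.
Compare {#1, #3, #4}: busing cost 15 + fixed 14 = 29.
All other subsets cost ≥ 28. Minimum total cost: 26.

26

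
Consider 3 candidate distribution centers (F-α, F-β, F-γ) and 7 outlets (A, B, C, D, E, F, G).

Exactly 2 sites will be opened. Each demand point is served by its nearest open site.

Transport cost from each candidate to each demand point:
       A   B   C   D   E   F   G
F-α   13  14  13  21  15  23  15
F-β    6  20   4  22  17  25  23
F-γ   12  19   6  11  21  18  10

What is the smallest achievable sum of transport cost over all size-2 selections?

85

Open {F-β, F-γ}.
  A→F-β 6, B→F-γ 19, C→F-β 4, D→F-γ 11, E→F-β 17, F→F-γ 18, G→F-γ 10  ⇒ total 85.
Compare {F-α, F-γ}: total 86.
Compare {F-α, F-β}: total 98.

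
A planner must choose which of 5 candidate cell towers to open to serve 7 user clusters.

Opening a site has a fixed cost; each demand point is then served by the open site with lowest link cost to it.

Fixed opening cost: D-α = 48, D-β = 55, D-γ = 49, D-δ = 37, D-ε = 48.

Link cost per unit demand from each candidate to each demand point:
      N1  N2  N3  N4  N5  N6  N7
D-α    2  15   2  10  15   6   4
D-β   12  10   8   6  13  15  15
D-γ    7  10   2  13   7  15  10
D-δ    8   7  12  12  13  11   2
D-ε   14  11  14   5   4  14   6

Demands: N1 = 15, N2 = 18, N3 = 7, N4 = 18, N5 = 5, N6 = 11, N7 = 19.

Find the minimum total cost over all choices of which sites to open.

Open {D-α, D-δ, D-ε}: assign each demand point to its cheapest open site.
  N1→D-α 15×2=30, N2→D-δ 18×7=126, N3→D-α 7×2=14, N4→D-ε 18×5=90, N5→D-ε 5×4=20, N6→D-α 11×6=66, N7→D-δ 19×2=38
  link cost 384, fixed 133 → total 517.
Compare {D-α, D-γ, D-δ, D-ε}: link cost 384 + fixed 182 = 566.
Compare {D-α, D-β, D-δ, D-ε}: link cost 384 + fixed 188 = 572.
Compare {D-α, D-β, D-δ}: link cost 447 + fixed 140 = 587.
All other subsets cost ≥ 566. Minimum total cost: 517.

517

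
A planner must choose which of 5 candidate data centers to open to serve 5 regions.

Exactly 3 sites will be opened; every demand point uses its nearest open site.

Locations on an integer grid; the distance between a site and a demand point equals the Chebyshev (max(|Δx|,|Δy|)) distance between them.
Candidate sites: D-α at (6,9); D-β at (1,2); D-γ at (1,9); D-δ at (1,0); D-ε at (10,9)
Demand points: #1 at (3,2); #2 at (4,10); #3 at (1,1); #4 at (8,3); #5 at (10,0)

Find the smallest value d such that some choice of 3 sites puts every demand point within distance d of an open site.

Open {D-α, D-β, D-γ}.
  Farthest demand point is #5 at distance 9 (to D-α); all others are ≤ 9.
With {D-α, D-β, D-δ} the worst case is 9.
With {D-α, D-β, D-ε} the worst case is 9.
No size-3 selection achieves below 9.

9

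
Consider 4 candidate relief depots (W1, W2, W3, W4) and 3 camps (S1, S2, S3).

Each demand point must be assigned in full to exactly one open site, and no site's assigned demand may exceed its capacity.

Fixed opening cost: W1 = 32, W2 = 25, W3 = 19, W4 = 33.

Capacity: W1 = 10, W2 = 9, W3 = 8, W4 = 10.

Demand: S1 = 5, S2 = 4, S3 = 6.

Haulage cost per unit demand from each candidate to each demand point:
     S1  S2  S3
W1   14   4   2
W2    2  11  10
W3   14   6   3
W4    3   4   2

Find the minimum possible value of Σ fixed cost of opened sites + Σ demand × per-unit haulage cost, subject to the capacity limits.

Open {W1, W2}; cheapest assignment that respects the capacities:
  W1 (cap 10, load 10): S2, S3 — cost 4×4 + 6×2 = 28
  W2 (cap 9, load 5): S1 — cost 5×2 = 10
  Shipping 38, fixed 57 → total 95.
  Any other capacity-feasible assignment to {W1, W2} ships for at least 38.
Compare {W2, W4}: its best feasible assignment gives total 96.
Compare {W3, W4}: its best feasible assignment gives total 101.
Every other set of open sites that can feasibly serve all demand totals ≥ 96 even under its best assignment. Minimum: 95.

95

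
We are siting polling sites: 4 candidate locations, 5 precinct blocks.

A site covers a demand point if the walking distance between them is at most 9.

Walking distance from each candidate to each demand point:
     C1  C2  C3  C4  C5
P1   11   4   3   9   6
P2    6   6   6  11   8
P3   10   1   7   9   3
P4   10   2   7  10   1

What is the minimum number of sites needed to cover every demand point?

2

Coverage sets (demand points within 9 of each site):
  P1: {C2, C3, C4, C5}
  P2: {C1, C2, C3, C5}
  P3: {C2, C3, C4, C5}
  P4: {C2, C3, C5}
No single site covers all 5 demand points.
But {P1, P2} covers everything, so the minimum is 2.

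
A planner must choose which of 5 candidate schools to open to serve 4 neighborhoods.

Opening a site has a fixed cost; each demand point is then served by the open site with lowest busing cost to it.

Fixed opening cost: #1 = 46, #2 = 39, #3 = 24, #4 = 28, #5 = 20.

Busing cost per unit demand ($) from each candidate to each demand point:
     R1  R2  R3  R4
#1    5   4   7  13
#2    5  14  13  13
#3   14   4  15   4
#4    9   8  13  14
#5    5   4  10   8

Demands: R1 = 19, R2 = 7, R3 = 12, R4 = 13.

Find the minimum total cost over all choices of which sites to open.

329

Open {#1, #3}: assign each demand point to its cheapest open site.
  R1→#1 19×5=95, R2→#1 7×4=28, R3→#1 12×7=84, R4→#3 13×4=52
  busing cost 259, fixed 70 → total 329.
Compare {#3, #5}: busing cost 295 + fixed 44 = 339.
Compare {#1, #3, #5}: busing cost 259 + fixed 90 = 349.
Compare {#1, #3, #4}: busing cost 259 + fixed 98 = 357.
All other subsets cost ≥ 339. Minimum total cost: 329.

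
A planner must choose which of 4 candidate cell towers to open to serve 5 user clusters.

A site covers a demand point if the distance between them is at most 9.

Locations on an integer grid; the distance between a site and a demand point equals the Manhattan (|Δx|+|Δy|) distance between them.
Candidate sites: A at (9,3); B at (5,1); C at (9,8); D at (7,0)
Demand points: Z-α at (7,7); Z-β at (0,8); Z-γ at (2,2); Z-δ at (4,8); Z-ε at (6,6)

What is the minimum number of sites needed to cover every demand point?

2

Coverage sets (demand points within 9 of each site):
  A: {Z-α, Z-γ, Z-ε}
  B: {Z-α, Z-γ, Z-δ, Z-ε}
  C: {Z-α, Z-β, Z-δ, Z-ε}
  D: {Z-α, Z-γ, Z-ε}
No single site covers all 5 demand points.
But {A, C} covers everything, so the minimum is 2.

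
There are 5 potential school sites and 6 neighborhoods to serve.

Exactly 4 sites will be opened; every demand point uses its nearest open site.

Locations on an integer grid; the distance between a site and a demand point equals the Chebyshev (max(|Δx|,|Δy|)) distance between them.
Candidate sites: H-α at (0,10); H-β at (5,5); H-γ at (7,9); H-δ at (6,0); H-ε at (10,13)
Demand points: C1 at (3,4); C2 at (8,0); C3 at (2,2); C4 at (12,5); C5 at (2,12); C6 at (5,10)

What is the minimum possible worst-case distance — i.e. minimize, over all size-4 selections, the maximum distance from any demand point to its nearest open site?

Open {H-α, H-β, H-γ, H-δ}.
  Farthest demand point is C4 at distance 5 (to H-γ); all others are ≤ 5.
With {H-α, H-β, H-γ, H-ε} the worst case is 5.
With {H-α, H-γ, H-δ, H-ε} the worst case is 5.
No size-4 selection achieves below 5.

5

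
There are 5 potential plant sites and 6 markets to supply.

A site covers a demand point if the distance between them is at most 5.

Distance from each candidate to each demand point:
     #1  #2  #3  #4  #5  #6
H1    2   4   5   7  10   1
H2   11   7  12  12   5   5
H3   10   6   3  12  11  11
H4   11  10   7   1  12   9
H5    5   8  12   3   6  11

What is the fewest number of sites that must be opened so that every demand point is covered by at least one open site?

Coverage sets (demand points within 5 of each site):
  H1: {#1, #2, #3, #6}
  H2: {#5, #6}
  H3: {#3}
  H4: {#4}
  H5: {#1, #4}
No 2 sites suffice: every size-2 union leaves at least one demand point uncovered.
But {H1, H2, H4} covers everything, so the minimum is 3.

3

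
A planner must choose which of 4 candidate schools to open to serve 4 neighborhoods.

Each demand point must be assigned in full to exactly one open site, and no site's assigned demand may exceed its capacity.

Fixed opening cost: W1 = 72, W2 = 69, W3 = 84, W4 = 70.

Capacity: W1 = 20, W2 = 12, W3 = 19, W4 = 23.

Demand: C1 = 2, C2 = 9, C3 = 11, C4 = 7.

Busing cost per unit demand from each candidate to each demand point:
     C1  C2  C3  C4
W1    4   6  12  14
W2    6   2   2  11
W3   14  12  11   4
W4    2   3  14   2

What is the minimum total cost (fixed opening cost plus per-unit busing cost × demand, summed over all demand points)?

Open {W2, W4}; cheapest assignment that respects the capacities:
  W2 (cap 12, load 11): C3 — cost 11×2 = 22
  W4 (cap 23, load 18): C1, C2, C4 — cost 2×2 + 9×3 + 7×2 = 45
  Shipping 67, fixed 139 → total 206.
  Any other capacity-feasible assignment to {W2, W4} ships for at least 67.
Compare {W1, W2, W4}: its best feasible assignment gives total 278.
Compare {W2, W3, W4}: its best feasible assignment gives total 290.
Every other set of open sites that can feasibly serve all demand totals ≥ 278 even under its best assignment. Minimum: 206.

206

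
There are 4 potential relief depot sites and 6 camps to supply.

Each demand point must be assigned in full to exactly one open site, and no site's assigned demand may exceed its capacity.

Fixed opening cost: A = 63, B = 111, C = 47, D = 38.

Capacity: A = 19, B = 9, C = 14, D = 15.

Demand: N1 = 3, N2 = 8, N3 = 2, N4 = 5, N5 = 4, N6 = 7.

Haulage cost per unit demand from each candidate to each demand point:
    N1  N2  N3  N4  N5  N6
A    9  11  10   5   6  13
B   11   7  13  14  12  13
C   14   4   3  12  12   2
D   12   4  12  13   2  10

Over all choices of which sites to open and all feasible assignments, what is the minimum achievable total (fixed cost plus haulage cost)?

241

Open {C, D}; cheapest assignment that respects the capacities:
  C (cap 14, load 14): N3, N4, N6 — cost 2×3 + 5×12 + 7×2 = 80
  D (cap 15, load 15): N1, N2, N5 — cost 3×12 + 8×4 + 4×2 = 76
  Shipping 156, fixed 85 → total 241.
  Any other capacity-feasible assignment to {C, D} ships for at least 156.
Compare {A, C, D}: its best feasible assignment gives total 260.
Compare {A, D}: its best feasible assignment gives total 299.
Every other set of open sites that can feasibly serve all demand totals ≥ 260 even under its best assignment. Minimum: 241.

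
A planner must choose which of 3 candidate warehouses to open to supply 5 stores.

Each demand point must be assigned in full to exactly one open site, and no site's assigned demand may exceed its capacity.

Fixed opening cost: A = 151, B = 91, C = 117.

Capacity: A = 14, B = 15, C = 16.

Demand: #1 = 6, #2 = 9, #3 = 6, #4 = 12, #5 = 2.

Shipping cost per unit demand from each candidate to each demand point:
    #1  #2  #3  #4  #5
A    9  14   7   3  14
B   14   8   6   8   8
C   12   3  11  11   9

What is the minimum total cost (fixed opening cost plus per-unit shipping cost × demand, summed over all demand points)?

546

Open {A, B, C}; cheapest assignment that respects the capacities:
  A (cap 14, load 12): #4 — cost 12×3 = 36
  B (cap 15, load 8): #3, #5 — cost 6×6 + 2×8 = 52
  C (cap 16, load 15): #1, #2 — cost 6×12 + 9×3 = 99
  Shipping 187, fixed 359 → total 546.
  Any other capacity-feasible assignment to {A, B, C} ships for at least 187.
Total demand is 35 and no other set of sites has combined capacity ≥ 35, so {A, B, C} is the only feasible choice of open sites. Minimum: 546.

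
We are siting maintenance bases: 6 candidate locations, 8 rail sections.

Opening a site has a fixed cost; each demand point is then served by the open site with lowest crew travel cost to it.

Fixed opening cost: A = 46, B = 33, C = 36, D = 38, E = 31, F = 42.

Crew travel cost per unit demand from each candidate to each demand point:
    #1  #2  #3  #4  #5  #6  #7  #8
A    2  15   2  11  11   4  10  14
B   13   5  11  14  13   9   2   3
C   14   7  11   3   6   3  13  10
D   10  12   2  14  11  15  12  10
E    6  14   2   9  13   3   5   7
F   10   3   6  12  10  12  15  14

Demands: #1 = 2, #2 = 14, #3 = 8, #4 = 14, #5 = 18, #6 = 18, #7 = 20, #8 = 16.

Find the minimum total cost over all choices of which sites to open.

490

Open {B, C, E}: assign each demand point to its cheapest open site.
  #1→E 2×6=12, #2→B 14×5=70, #3→E 8×2=16, #4→C 14×3=42, #5→C 18×6=108, #6→C 18×3=54, #7→B 20×2=40, #8→B 16×3=48
  crew travel cost 390, fixed 100 → total 490.
Compare {A, B, C}: crew travel cost 382 + fixed 115 = 497.
Compare {B, C, E, F}: crew travel cost 362 + fixed 142 = 504.
Compare {B, C, D}: crew travel cost 398 + fixed 107 = 505.
All other subsets cost ≥ 497. Minimum total cost: 490.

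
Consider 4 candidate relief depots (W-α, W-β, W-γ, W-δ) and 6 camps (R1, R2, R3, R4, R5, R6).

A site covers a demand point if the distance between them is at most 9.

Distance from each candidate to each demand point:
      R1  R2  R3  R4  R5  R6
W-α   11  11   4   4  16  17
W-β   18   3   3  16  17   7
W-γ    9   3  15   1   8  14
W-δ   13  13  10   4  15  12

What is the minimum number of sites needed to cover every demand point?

Coverage sets (demand points within 9 of each site):
  W-α: {R3, R4}
  W-β: {R2, R3, R6}
  W-γ: {R1, R2, R4, R5}
  W-δ: {R4}
No single site covers all 6 demand points.
But {W-β, W-γ} covers everything, so the minimum is 2.

2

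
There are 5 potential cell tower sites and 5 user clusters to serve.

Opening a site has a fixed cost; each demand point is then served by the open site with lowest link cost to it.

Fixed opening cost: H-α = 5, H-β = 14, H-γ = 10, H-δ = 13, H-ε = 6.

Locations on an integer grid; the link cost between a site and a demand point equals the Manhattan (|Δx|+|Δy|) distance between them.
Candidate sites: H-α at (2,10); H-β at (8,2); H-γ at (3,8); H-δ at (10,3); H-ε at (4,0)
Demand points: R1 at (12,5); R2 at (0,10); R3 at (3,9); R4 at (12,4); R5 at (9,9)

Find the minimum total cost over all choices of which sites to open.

36

Open {H-α, H-δ}: assign each demand point to its cheapest open site.
  R1→H-δ 4, R2→H-α 2, R3→H-α 2, R4→H-δ 3, R5→H-δ 7
  link cost 18, fixed 18 → total 36.
Compare {H-α, H-δ, H-ε}: link cost 18 + fixed 24 = 42.
Compare {H-γ, H-δ}: link cost 20 + fixed 23 = 43.
Compare {H-α, H-β}: link cost 25 + fixed 19 = 44.
All other subsets cost ≥ 42. Minimum total cost: 36.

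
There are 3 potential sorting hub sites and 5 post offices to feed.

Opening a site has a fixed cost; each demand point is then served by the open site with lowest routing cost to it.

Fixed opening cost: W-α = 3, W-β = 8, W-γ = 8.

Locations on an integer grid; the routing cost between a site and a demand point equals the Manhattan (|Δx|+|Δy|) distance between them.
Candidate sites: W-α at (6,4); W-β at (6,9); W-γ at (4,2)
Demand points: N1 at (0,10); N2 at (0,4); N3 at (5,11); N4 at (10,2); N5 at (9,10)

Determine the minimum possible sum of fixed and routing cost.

Open {W-α, W-β}: assign each demand point to its cheapest open site.
  N1→W-β 7, N2→W-α 6, N3→W-β 3, N4→W-α 6, N5→W-β 4
  routing cost 26, fixed 11 → total 37.
Compare {W-β, W-γ}: routing cost 26 + fixed 16 = 42.
Compare {W-α}: routing cost 41 + fixed 3 = 44.
Compare {W-β}: routing cost 36 + fixed 8 = 44.
All other subsets cost ≥ 42. Minimum total cost: 37.

37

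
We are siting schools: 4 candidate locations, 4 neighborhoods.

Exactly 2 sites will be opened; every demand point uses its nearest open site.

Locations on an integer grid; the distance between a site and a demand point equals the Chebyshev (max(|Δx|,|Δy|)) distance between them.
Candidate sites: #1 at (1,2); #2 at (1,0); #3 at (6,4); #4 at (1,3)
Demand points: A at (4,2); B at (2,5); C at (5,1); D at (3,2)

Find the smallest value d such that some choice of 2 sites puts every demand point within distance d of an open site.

3

Open {#1, #3}.
  Farthest demand point is B at distance 3 (to #1); all others are ≤ 3.
With {#3, #4} the worst case is 3.
With {#1, #2} the worst case is 4.
No size-2 selection achieves below 3.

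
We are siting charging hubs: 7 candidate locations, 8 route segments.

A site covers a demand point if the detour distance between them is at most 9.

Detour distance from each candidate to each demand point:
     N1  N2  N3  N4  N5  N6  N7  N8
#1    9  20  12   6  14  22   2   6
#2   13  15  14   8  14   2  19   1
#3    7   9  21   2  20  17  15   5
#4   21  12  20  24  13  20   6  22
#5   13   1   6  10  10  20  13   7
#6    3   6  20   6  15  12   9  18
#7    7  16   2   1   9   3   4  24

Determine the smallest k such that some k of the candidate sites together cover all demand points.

2

Coverage sets (demand points within 9 of each site):
  #1: {N1, N4, N7, N8}
  #2: {N4, N6, N8}
  #3: {N1, N2, N4, N8}
  #4: {N7}
  #5: {N2, N3, N8}
  #6: {N1, N2, N4, N7}
  #7: {N1, N3, N4, N5, N6, N7}
No single site covers all 8 demand points.
But {#3, #7} covers everything, so the minimum is 2.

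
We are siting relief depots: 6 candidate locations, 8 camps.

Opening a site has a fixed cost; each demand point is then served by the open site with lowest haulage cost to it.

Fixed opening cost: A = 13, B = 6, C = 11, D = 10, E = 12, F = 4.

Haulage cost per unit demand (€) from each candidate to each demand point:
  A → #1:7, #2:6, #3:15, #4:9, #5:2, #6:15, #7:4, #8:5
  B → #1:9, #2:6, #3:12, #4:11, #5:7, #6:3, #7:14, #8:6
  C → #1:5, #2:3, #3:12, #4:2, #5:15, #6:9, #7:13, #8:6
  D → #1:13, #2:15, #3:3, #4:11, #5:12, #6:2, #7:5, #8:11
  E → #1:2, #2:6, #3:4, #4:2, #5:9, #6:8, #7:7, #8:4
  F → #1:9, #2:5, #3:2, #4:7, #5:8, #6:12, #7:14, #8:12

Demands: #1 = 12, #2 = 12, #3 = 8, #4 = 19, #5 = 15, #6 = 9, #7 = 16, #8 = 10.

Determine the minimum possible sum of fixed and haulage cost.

Open {A, C, D, E, F}: assign each demand point to its cheapest open site.
  #1→E 12×2=24, #2→C 12×3=36, #3→F 8×2=16, #4→C 19×2=38, #5→A 15×2=30, #6→D 9×2=18, #7→A 16×4=64, #8→E 10×4=40
  haulage cost 266, fixed 50 → total 316.
Compare {A, C, D, E}: haulage cost 274 + fixed 46 = 320.
Compare {A, B, C, E, F}: haulage cost 275 + fixed 46 = 321.
Compare {A, B, C, D, E, F}: haulage cost 266 + fixed 56 = 322.
All other subsets cost ≥ 320. Minimum total cost: 316.

316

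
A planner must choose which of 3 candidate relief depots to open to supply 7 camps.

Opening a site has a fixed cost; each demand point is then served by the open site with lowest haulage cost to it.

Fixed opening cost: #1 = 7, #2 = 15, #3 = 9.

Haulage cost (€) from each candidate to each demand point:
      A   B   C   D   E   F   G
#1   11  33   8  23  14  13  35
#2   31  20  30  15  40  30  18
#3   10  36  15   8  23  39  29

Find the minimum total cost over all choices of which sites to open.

121

Open {#1, #2}: assign each demand point to its cheapest open site.
  A→#1 11, B→#2 20, C→#1 8, D→#2 15, E→#1 14, F→#1 13, G→#2 18
  haulage cost 99, fixed 22 → total 121.
Compare {#1, #2, #3}: haulage cost 91 + fixed 31 = 122.
Compare {#1, #3}: haulage cost 115 + fixed 16 = 131.
Compare {#1}: haulage cost 137 + fixed 7 = 144.
All other subsets cost ≥ 122. Minimum total cost: 121.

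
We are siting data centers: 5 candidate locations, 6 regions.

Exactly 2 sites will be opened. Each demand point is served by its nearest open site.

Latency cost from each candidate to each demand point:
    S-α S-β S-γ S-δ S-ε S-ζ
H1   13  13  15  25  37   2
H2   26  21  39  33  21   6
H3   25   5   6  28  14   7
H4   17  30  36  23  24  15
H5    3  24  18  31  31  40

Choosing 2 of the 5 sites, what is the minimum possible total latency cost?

Open {H3, H5}.
  S-α→H5 3, S-β→H3 5, S-γ→H3 6, S-δ→H3 28, S-ε→H3 14, S-ζ→H3 7  ⇒ total 63.
Compare {H1, H3}: total 65.
Compare {H3, H4}: total 72.
No size-2 selection does better; minimum is 63.

63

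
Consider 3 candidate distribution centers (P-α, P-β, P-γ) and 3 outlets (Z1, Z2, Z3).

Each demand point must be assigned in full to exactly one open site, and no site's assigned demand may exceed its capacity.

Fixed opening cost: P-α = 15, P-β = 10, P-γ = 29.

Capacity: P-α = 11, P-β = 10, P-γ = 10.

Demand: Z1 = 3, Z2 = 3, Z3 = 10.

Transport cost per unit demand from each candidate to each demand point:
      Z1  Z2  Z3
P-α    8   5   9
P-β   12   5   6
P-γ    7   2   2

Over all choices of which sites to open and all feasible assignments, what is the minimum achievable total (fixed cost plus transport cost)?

103

Open {P-α, P-γ}; cheapest assignment that respects the capacities:
  P-α (cap 11, load 6): Z1, Z2 — cost 3×8 + 3×5 = 39
  P-γ (cap 10, load 10): Z3 — cost 10×2 = 20
  Shipping 59, fixed 44 → total 103.
  Any other capacity-feasible assignment to {P-α, P-γ} ships for at least 59.
Compare {P-β, P-γ}: its best feasible assignment gives total 110.
Compare {P-α, P-β, P-γ}: its best feasible assignment gives total 113.
Every other set of open sites that can feasibly serve all demand totals ≥ 110 even under its best assignment. Minimum: 103.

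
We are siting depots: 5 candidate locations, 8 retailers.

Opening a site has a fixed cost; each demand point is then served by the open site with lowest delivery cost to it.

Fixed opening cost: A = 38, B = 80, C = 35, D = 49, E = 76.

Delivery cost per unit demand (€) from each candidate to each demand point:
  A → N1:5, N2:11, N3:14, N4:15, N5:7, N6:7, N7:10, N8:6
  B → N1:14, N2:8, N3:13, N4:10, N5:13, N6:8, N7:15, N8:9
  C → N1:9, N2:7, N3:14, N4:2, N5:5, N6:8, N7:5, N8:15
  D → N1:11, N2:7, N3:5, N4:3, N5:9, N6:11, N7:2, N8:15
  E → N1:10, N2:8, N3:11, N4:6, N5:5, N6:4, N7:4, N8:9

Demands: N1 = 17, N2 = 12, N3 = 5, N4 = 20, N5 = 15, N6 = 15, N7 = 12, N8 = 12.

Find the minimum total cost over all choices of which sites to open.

632

Open {A, C, D}: assign each demand point to its cheapest open site.
  N1→A 17×5=85, N2→C 12×7=84, N3→D 5×5=25, N4→C 20×2=40, N5→C 15×5=75, N6→A 15×7=105, N7→D 12×2=24, N8→A 12×6=72
  delivery cost 510, fixed 122 → total 632.
Compare {A, D}: delivery cost 560 + fixed 87 = 647.
Compare {A, D, E}: delivery cost 485 + fixed 163 = 648.
Compare {A, C, D, E}: delivery cost 465 + fixed 198 = 663.
All other subsets cost ≥ 647. Minimum total cost: 632.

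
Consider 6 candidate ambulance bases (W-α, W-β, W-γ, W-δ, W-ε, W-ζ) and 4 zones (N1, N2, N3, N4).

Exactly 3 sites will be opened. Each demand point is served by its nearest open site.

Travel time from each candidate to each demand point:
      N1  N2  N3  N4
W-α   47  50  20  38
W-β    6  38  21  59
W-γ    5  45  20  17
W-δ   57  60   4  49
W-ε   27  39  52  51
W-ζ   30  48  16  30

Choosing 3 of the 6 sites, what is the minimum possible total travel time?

Open {W-β, W-γ, W-δ}.
  N1→W-γ 5, N2→W-β 38, N3→W-δ 4, N4→W-γ 17  ⇒ total 64.
Compare {W-γ, W-δ, W-ε}: total 65.
Compare {W-α, W-γ, W-δ}: total 71.
No size-3 selection does better; minimum is 64.

64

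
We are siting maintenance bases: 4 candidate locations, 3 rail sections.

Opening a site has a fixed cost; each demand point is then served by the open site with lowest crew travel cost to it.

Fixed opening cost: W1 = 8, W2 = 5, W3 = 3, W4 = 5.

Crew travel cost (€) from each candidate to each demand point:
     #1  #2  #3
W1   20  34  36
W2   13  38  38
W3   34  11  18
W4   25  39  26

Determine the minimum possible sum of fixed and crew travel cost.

Open {W2, W3}: assign each demand point to its cheapest open site.
  #1→W2 13, #2→W3 11, #3→W3 18
  crew travel cost 42, fixed 8 → total 50.
Compare {W2, W3, W4}: crew travel cost 42 + fixed 13 = 55.
Compare {W1, W2, W3}: crew travel cost 42 + fixed 16 = 58.
Compare {W1, W3}: crew travel cost 49 + fixed 11 = 60.
All other subsets cost ≥ 55. Minimum total cost: 50.

50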